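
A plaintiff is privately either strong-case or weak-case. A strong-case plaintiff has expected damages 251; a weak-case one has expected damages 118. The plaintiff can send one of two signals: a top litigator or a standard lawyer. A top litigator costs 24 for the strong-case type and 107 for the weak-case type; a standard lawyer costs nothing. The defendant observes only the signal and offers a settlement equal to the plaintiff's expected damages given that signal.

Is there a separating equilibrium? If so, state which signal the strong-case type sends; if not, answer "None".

Try strong-case → top litigator, weak-case → standard lawyer:
  If types separate, top litigator earns payment 251 and standard lawyer earns 118.
  Strong-case: top litigator gives 251 − 24 = 227; standard lawyer gives 118 − 0 = 118. No deviation. ✓
  Weak-case: standard lawyer gives 118 − 0 = 118; top litigator gives 251 − 107 = 144. Would deviate. ✗
Try strong-case → standard lawyer, weak-case → top litigator:
  If types separate, standard lawyer earns payment 251 and top litigator earns 118.
  Strong-case: standard lawyer gives 251 − 0 = 251; top litigator gives 118 − 24 = 94. No deviation. ✓
  Weak-case: top litigator gives 118 − 107 = 11; standard lawyer gives 251 − 0 = 251. Would deviate. ✗
Neither assignment is incentive-compatible.

None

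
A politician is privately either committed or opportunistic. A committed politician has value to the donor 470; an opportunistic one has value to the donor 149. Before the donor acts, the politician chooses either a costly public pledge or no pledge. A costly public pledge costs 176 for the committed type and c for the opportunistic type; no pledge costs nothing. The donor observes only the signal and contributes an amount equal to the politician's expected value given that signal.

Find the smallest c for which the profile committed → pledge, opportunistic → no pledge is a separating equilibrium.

Under separation: pledge → committed (pays 470); no pledge → opportunistic (pays 149).
Committed: 470 − 176 = 294 ≥ 149 − 0 = 149. Holds regardless of c. ✓
Opportunistic: 149 − 0 ≥ 470 − c, so c ≥ 470 − 149 = 321.

321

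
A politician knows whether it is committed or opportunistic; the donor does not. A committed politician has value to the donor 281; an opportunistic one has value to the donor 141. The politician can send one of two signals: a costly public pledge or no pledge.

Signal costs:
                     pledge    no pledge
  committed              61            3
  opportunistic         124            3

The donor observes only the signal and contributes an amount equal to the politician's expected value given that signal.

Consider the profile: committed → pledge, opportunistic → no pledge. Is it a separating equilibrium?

If types separate, pledge earns payment 281 and no pledge earns 141.
Committed: pledge gives 281 − 61 = 220; no pledge gives 141 − 3 = 138. No deviation. ✓
Opportunistic: no pledge gives 141 − 3 = 138; pledge gives 281 − 124 = 157. Would deviate. ✗

No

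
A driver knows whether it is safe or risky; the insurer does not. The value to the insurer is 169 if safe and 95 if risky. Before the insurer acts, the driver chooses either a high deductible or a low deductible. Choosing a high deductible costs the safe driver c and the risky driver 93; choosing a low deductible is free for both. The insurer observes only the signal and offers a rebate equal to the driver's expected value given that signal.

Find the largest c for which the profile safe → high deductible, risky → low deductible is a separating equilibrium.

Under separation: high deductible → safe (pays 169); low deductible → risky (pays 95).
Risky: 95 − 0 = 95 ≥ 169 − 93 = 76. Holds regardless of c. ✓
Safe: 169 − c ≥ 95 − 0, so c ≤ 169 − 95 = 74.

74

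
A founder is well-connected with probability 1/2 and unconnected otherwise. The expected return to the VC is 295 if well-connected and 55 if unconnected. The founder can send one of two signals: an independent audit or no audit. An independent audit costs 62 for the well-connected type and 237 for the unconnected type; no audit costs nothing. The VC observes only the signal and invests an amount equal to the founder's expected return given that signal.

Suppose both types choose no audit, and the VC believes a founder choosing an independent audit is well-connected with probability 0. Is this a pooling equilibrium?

Yes

At the pooled signal (no audit) the VC holds the prior 1/2 and pays 1/2·295 + 1/2·55 = 175. Off-path (audit) belief 0 gives 0·295 + 1·55 = 55.
Well-connected: no audit gives 175 − 0 = 175; audit gives 55 − 62 = -7. Stays. ✓
Unconnected: no audit gives 175 − 0 = 175; audit gives 55 − 237 = -182. Stays. ✓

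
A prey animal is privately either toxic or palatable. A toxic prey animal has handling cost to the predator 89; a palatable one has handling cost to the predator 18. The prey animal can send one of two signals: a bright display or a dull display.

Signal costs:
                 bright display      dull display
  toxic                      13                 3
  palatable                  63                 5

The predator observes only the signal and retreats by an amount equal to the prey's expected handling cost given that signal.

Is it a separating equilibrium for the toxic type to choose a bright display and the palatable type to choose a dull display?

No

Under separation the predator infers type exactly: bright display → toxic (pays 89), dull display → palatable (pays 18).
Toxic: bright display gives 89 − 13 = 76; dull display gives 18 − 3 = 15. No deviation. ✓
Palatable: dull display gives 18 − 5 = 13; bright display gives 89 − 63 = 26. Would deviate. ✗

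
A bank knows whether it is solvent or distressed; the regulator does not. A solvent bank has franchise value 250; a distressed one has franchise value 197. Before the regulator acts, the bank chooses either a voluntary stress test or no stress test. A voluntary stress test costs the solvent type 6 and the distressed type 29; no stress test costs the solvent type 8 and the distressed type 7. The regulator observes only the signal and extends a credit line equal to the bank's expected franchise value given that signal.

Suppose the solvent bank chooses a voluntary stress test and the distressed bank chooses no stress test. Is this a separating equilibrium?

No

Under separation the regulator infers type exactly: stress test → solvent (pays 250), no stress test → distressed (pays 197).
Solvent: stress test gives 250 − 6 = 244; no stress test gives 197 − 8 = 189. No deviation. ✓
Distressed: no stress test gives 197 − 7 = 190; stress test gives 250 − 29 = 221. Would deviate. ✗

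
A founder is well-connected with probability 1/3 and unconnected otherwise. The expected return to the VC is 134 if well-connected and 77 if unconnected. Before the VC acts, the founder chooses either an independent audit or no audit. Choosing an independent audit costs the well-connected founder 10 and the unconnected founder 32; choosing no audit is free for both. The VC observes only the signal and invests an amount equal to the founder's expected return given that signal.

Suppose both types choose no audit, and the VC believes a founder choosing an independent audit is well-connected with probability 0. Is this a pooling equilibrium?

On the equilibrium path (no audit) the VC holds the prior 1/3 and pays 1/3·134 + 2/3·77 = 96. Off-path (audit) belief 0 gives 0·134 + 1·77 = 77.
Well-connected: no audit gives 96 − 0 = 96; audit gives 77 − 10 = 67. Stays. ✓
Unconnected: no audit gives 96 − 0 = 96; audit gives 77 − 32 = 45. Stays. ✓
Beliefs are Bayes-consistent on-path and both types best-respond.

Yes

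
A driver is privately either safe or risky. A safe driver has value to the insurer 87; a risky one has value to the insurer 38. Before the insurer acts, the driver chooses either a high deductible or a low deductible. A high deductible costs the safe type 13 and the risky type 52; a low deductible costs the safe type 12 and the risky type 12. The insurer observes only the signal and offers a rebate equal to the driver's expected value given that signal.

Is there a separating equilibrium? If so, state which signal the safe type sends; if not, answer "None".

Try safe → high deductible, risky → low deductible:
  If types separate, high deductible earns payment 87 and low deductible earns 38.
  Safe: high deductible gives 87 − 13 = 74; low deductible gives 38 − 12 = 26. No deviation. ✓
  Risky: low deductible gives 38 − 12 = 26; high deductible gives 87 − 52 = 35. Would deviate. ✗
Try safe → low deductible, risky → high deductible:
  If types separate, low deductible earns payment 87 and high deductible earns 38.
  Safe: low deductible gives 87 − 12 = 75; high deductible gives 38 − 13 = 25. No deviation. ✓
  Risky: high deductible gives 38 − 52 = -14; low deductible gives 87 − 12 = 75. Would deviate. ✗
Neither assignment is incentive-compatible.

None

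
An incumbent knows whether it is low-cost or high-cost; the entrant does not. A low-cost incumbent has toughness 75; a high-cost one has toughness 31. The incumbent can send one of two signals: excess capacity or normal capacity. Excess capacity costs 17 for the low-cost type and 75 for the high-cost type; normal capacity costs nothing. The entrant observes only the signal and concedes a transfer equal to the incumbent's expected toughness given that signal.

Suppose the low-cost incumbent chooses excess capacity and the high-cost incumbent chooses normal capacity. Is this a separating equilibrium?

Under separation the entrant infers type exactly: excess capacity → low-cost (pays 75), normal capacity → high-cost (pays 31).
Low-cost: excess capacity gives 75 − 17 = 58; normal capacity gives 31 − 0 = 31. No deviation. ✓
High-cost: normal capacity gives 31 − 0 = 31; excess capacity gives 75 − 75 = 0. No deviation. ✓
Both incentive constraints hold.

Yes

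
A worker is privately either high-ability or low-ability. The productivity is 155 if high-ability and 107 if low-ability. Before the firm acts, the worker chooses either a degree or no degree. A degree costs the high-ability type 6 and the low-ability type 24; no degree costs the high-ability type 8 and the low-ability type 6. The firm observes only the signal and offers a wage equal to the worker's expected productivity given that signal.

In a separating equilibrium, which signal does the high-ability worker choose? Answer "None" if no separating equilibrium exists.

Try high-ability → degree, low-ability → no degree:
  If types separate, degree earns payment 155 and no degree earns 107.
  High-ability: degree gives 155 − 6 = 149; no degree gives 107 − 8 = 99. No deviation. ✓
  Low-ability: no degree gives 107 − 6 = 101; degree gives 155 − 24 = 131. Would deviate. ✗
Try high-ability → no degree, low-ability → degree:
  If types separate, no degree earns payment 155 and degree earns 107.
  High-ability: no degree gives 155 − 8 = 147; degree gives 107 − 6 = 101. No deviation. ✓
  Low-ability: degree gives 107 − 24 = 83; no degree gives 155 − 6 = 149. Would deviate. ✗
Neither assignment is incentive-compatible.

None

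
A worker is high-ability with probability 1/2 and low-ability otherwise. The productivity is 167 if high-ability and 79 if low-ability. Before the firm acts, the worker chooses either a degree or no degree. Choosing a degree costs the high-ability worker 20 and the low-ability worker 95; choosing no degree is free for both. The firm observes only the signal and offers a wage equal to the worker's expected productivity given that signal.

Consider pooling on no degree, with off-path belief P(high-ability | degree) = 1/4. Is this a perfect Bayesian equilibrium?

At the pooled signal (no degree) the firm holds the prior 1/2 and pays 1/2·167 + 1/2·79 = 123. Off-path (degree) belief 1/4 gives 1/4·167 + 3/4·79 = 101.
High-ability: no degree gives 123 − 0 = 123; degree gives 101 − 20 = 81. Stays. ✓
Low-ability: no degree gives 123 − 0 = 123; degree gives 101 − 95 = 6. Stays. ✓

Yes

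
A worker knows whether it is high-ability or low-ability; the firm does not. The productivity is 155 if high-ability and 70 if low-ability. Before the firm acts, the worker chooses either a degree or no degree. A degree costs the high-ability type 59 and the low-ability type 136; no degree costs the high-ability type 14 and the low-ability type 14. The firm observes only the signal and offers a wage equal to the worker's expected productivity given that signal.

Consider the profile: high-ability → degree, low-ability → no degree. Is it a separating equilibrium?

Yes

If types separate, degree earns payment 155 and no degree earns 70.
High-ability: degree gives 155 − 59 = 96; no degree gives 70 − 14 = 56. No deviation. ✓
Low-ability: no degree gives 70 − 14 = 56; degree gives 155 − 136 = 19. No deviation. ✓
Neither type gains from mimicking the other.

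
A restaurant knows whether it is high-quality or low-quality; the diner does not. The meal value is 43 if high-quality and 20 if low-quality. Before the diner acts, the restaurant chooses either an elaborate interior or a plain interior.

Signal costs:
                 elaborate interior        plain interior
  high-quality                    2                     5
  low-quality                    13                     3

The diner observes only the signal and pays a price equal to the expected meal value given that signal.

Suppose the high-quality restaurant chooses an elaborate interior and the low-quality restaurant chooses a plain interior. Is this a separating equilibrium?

Under separation the diner infers type exactly: elaborate interior → high-quality (pays 43), plain interior → low-quality (pays 20).
High-quality: elaborate interior gives 43 − 2 = 41; plain interior gives 20 − 5 = 15. No deviation. ✓
Low-quality: plain interior gives 20 − 3 = 17; elaborate interior gives 43 − 13 = 30. Would deviate. ✗

No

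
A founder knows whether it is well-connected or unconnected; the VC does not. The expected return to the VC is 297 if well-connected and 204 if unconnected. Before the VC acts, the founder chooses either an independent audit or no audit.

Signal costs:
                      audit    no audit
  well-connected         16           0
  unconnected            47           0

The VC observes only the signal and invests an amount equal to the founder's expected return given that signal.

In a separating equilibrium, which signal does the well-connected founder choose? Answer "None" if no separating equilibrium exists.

None

Try well-connected → audit, unconnected → no audit:
  If types separate, audit earns payment 297 and no audit earns 204.
  Well-connected: audit gives 297 − 16 = 281; no audit gives 204 − 0 = 204. No deviation. ✓
  Unconnected: no audit gives 204 − 0 = 204; audit gives 297 − 47 = 250. Would deviate. ✗
Try well-connected → no audit, unconnected → audit:
  If types separate, no audit earns payment 297 and audit earns 204.
  Well-connected: no audit gives 297 − 0 = 297; audit gives 204 − 16 = 188. No deviation. ✓
  Unconnected: audit gives 204 − 47 = 157; no audit gives 297 − 0 = 297. Would deviate. ✗
Neither assignment is incentive-compatible.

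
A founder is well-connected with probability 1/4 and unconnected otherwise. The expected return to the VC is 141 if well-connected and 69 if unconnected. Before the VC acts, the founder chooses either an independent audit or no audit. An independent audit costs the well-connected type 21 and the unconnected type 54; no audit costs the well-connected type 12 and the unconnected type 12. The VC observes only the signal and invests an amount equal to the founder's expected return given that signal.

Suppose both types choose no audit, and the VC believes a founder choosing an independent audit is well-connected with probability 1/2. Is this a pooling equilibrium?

No

On the equilibrium path (no audit) the VC holds the prior 1/4 and pays 1/4·141 + 3/4·69 = 87. Off-path (audit) belief 1/2 gives 1/2·141 + 1/2·69 = 105.
Well-connected: no audit gives 87 − 12 = 75; audit gives 105 − 21 = 84. Deviates. ✗
Unconnected: no audit gives 87 − 12 = 75; audit gives 105 − 54 = 51. Stays. ✓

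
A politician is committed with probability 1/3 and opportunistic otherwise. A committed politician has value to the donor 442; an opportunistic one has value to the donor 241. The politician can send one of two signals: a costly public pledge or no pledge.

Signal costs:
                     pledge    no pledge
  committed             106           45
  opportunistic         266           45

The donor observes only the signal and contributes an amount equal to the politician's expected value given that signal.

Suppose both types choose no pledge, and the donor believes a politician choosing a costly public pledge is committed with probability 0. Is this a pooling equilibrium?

On the equilibrium path (no pledge) the donor holds the prior 1/3 and pays 1/3·442 + 2/3·241 = 308. Off-path (pledge) belief 0 gives 0·442 + 1·241 = 241.
Committed: no pledge gives 308 − 45 = 263; pledge gives 241 − 106 = 135. Stays. ✓
Opportunistic: no pledge gives 308 − 45 = 263; pledge gives 241 − 266 = -25. Stays. ✓
Beliefs are Bayes-consistent on-path and both types best-respond.

Yes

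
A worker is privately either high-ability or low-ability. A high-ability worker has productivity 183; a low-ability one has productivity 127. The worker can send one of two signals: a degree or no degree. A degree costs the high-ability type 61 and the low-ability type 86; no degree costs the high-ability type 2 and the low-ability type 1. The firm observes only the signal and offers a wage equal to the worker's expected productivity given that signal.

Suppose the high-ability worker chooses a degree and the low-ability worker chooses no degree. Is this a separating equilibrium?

No

If types separate, degree earns payment 183 and no degree earns 127.
High-ability: degree gives 183 − 61 = 122; no degree gives 127 − 2 = 125. Would deviate. ✗
Low-ability: no degree gives 127 − 1 = 126; degree gives 183 − 86 = 97. No deviation. ✓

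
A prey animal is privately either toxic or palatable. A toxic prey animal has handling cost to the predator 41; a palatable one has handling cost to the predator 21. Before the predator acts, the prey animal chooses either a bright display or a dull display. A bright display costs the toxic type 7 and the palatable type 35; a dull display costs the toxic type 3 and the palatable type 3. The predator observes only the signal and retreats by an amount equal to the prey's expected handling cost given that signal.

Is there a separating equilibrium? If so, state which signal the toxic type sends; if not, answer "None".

Try toxic → bright display, palatable → dull display:
  Under separation the predator infers type exactly: bright display → toxic (pays 41), dull display → palatable (pays 21).
  Toxic: bright display gives 41 − 7 = 34; dull display gives 21 − 3 = 18. No deviation. ✓
  Palatable: dull display gives 21 − 3 = 18; bright display gives 41 − 35 = 6. No deviation. ✓
Both hold — the toxic type sends bright display.

bright display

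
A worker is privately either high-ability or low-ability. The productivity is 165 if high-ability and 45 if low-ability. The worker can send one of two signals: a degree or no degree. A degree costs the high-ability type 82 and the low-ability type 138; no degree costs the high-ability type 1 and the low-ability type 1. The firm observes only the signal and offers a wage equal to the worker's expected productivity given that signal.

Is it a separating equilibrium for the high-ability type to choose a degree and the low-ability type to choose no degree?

Yes

Under separation the firm infers type exactly: degree → high-ability (pays 165), no degree → low-ability (pays 45).
High-ability: degree gives 165 − 82 = 83; no degree gives 45 − 1 = 44. No deviation. ✓
Low-ability: no degree gives 45 − 1 = 44; degree gives 165 − 138 = 27. No deviation. ✓
Both incentive constraints hold.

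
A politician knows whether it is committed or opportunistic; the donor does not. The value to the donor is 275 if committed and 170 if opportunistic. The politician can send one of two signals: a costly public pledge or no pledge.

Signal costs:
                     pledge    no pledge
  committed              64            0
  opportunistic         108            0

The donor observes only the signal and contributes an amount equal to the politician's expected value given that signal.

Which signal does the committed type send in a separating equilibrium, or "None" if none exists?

Try committed → pledge, opportunistic → no pledge:
  If types separate, pledge earns payment 275 and no pledge earns 170.
  Committed: pledge gives 275 − 64 = 211; no pledge gives 170 − 0 = 170. No deviation. ✓
  Opportunistic: no pledge gives 170 − 0 = 170; pledge gives 275 − 108 = 167. No deviation. ✓
Both hold — the committed type sends pledge.

pledge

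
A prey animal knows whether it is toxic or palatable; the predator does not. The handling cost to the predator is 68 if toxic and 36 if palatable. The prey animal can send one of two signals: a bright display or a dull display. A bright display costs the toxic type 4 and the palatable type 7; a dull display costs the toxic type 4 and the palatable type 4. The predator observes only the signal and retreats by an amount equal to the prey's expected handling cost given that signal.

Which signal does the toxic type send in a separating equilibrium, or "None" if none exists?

None

Try toxic → bright display, palatable → dull display:
  Under separation the predator infers type exactly: bright display → toxic (pays 68), dull display → palatable (pays 36).
  Toxic: bright display gives 68 − 4 = 64; dull display gives 36 − 4 = 32. No deviation. ✓
  Palatable: dull display gives 36 − 4 = 32; bright display gives 68 − 7 = 61. Would deviate. ✗
Try toxic → dull display, palatable → bright display:
  Under separation the predator infers type exactly: dull display → toxic (pays 68), bright display → palatable (pays 36).
  Toxic: dull display gives 68 − 4 = 64; bright display gives 36 − 4 = 32. No deviation. ✓
  Palatable: bright display gives 36 − 7 = 29; dull display gives 68 − 4 = 64. Would deviate. ✗
Neither assignment is incentive-compatible.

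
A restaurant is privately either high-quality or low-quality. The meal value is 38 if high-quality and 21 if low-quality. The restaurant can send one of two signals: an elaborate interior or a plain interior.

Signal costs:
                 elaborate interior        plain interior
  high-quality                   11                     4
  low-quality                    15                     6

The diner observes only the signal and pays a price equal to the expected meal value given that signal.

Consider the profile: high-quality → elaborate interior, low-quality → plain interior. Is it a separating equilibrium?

If types separate, elaborate interior earns payment 38 and plain interior earns 21.
High-quality: elaborate interior gives 38 − 11 = 27; plain interior gives 21 − 4 = 17. No deviation. ✓
Low-quality: plain interior gives 21 − 6 = 15; elaborate interior gives 38 − 15 = 23. Would deviate. ✗

No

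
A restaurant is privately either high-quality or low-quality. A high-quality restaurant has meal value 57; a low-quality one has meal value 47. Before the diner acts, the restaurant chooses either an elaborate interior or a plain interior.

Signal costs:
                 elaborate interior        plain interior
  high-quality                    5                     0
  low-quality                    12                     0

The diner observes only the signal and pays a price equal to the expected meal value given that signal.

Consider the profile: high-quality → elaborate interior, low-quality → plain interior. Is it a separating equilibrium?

Yes

If types separate, elaborate interior earns payment 57 and plain interior earns 47.
High-quality: elaborate interior gives 57 − 5 = 52; plain interior gives 47 − 0 = 47. No deviation. ✓
Low-quality: plain interior gives 47 − 0 = 47; elaborate interior gives 57 − 12 = 45. No deviation. ✓
Both incentive constraints hold.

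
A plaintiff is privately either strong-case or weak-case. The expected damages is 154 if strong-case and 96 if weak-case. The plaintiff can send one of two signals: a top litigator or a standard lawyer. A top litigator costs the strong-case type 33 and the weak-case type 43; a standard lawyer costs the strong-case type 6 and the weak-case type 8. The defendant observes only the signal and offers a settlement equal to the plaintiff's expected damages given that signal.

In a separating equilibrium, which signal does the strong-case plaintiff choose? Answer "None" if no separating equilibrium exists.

None

Try strong-case → top litigator, weak-case → standard lawyer:
  If types separate, top litigator earns payment 154 and standard lawyer earns 96.
  Strong-case: top litigator gives 154 − 33 = 121; standard lawyer gives 96 − 6 = 90. No deviation. ✓
  Weak-case: standard lawyer gives 96 − 8 = 88; top litigator gives 154 − 43 = 111. Would deviate. ✗
Try strong-case → standard lawyer, weak-case → top litigator:
  If types separate, standard lawyer earns payment 154 and top litigator earns 96.
  Strong-case: standard lawyer gives 154 − 6 = 148; top litigator gives 96 − 33 = 63. No deviation. ✓
  Weak-case: top litigator gives 96 − 43 = 53; standard lawyer gives 154 − 8 = 146. Would deviate. ✗
Neither assignment is incentive-compatible.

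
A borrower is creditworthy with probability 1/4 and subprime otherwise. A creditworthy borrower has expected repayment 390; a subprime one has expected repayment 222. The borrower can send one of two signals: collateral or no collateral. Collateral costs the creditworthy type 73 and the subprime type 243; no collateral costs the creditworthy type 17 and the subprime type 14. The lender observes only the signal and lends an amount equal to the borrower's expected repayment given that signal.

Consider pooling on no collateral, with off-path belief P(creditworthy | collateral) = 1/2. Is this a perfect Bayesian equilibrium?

Yes

At the pooled signal (no collateral) the lender holds the prior 1/4 and pays 1/4·390 + 3/4·222 = 264. Off-path (collateral) belief 1/2 gives 1/2·390 + 1/2·222 = 306.
Creditworthy: no collateral gives 264 − 17 = 247; collateral gives 306 − 73 = 233. Stays. ✓
Subprime: no collateral gives 264 − 14 = 250; collateral gives 306 − 243 = 63. Stays. ✓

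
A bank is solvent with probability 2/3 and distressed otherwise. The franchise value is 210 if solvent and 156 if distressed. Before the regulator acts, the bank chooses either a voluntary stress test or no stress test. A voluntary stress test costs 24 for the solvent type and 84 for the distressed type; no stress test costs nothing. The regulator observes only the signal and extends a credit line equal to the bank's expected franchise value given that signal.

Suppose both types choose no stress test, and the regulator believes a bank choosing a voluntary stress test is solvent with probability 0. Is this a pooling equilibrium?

Yes

At the pooled signal (no stress test) the regulator holds the prior 2/3 and pays 2/3·210 + 1/3·156 = 192. Off-path (stress test) belief 0 gives 0·210 + 1·156 = 156.
Solvent: no stress test gives 192 − 0 = 192; stress test gives 156 − 24 = 132. Stays. ✓
Distressed: no stress test gives 192 − 0 = 192; stress test gives 156 − 84 = 72. Stays. ✓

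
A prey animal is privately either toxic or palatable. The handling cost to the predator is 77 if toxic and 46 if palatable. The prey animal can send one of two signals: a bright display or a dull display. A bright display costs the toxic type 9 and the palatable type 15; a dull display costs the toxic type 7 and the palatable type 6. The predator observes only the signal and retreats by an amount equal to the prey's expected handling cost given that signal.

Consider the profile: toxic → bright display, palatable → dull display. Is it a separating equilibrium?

No

If types separate, bright display earns payment 77 and dull display earns 46.
Toxic: bright display gives 77 − 9 = 68; dull display gives 46 − 7 = 39. No deviation. ✓
Palatable: dull display gives 46 − 6 = 40; bright display gives 77 − 15 = 62. Would deviate. ✗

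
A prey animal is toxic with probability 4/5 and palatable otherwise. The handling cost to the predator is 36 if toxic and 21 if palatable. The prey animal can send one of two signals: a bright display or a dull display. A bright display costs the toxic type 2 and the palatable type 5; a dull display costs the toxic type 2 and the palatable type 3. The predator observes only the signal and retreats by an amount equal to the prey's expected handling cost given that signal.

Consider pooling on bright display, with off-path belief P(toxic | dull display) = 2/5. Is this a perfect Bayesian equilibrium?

Yes

At the pooled signal (bright display) the predator holds the prior 4/5 and pays 4/5·36 + 1/5·21 = 33. Off-path (dull display) belief 2/5 gives 2/5·36 + 3/5·21 = 27.
Toxic: bright display gives 33 − 2 = 31; dull display gives 27 − 2 = 25. Stays. ✓
Palatable: bright display gives 33 − 5 = 28; dull display gives 27 − 3 = 24. Stays. ✓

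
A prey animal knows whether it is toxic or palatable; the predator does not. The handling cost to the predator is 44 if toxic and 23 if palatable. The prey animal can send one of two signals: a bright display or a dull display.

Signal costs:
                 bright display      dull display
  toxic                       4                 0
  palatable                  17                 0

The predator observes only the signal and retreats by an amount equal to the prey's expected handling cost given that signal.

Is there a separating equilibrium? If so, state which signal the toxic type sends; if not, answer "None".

Try toxic → bright display, palatable → dull display:
  If types separate, bright display earns payment 44 and dull display earns 23.
  Toxic: bright display gives 44 − 4 = 40; dull display gives 23 − 0 = 23. No deviation. ✓
  Palatable: dull display gives 23 − 0 = 23; bright display gives 44 − 17 = 27. Would deviate. ✗
Try toxic → dull display, palatable → bright display:
  If types separate, dull display earns payment 44 and bright display earns 23.
  Toxic: dull display gives 44 − 0 = 44; bright display gives 23 − 4 = 19. No deviation. ✓
  Palatable: bright display gives 23 − 17 = 6; dull display gives 44 − 0 = 44. Would deviate. ✗
Neither assignment is incentive-compatible.

None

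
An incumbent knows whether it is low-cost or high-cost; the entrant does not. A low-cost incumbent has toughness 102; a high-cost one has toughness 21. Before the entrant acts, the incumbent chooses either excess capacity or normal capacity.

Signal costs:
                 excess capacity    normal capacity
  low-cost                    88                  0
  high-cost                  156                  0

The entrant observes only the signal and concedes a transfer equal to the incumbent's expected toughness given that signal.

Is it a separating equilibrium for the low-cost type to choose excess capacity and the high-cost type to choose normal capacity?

No

If types separate, excess capacity earns payment 102 and normal capacity earns 21.
Low-cost: excess capacity gives 102 − 88 = 14; normal capacity gives 21 − 0 = 21. Would deviate. ✗
High-cost: normal capacity gives 21 − 0 = 21; excess capacity gives 102 − 156 = -54. No deviation. ✓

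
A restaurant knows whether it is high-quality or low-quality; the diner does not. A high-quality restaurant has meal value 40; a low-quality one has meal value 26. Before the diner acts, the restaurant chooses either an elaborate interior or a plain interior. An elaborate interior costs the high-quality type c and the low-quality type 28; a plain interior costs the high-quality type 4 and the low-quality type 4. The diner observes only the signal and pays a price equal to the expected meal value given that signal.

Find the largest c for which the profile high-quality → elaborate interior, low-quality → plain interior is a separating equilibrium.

Under separation: elaborate interior → high-quality (pays 40); plain interior → low-quality (pays 26).
Low-quality: 26 − 4 = 22 ≥ 40 − 28 = 12. Holds regardless of c. ✓
High-quality: 40 − c ≥ 26 − 4, so c ≤ 40 − 22 = 18.

18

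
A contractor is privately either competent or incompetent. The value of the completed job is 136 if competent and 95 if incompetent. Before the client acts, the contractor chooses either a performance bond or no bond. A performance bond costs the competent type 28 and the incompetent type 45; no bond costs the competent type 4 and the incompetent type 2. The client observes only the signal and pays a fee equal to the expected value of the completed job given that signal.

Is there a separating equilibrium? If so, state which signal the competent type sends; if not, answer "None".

Try competent → bond, incompetent → no bond:
  If types separate, bond earns payment 136 and no bond earns 95.
  Competent: bond gives 136 − 28 = 108; no bond gives 95 − 4 = 91. No deviation. ✓
  Incompetent: no bond gives 95 − 2 = 93; bond gives 136 − 45 = 91. No deviation. ✓
Both hold — the competent type sends bond.

bond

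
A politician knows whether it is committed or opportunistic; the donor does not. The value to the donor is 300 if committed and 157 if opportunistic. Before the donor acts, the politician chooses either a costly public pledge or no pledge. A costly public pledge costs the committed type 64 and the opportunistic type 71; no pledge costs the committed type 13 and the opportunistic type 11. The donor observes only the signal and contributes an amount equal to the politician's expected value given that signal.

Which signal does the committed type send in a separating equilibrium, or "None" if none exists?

None

Try committed → pledge, opportunistic → no pledge:
  If types separate, pledge earns payment 300 and no pledge earns 157.
  Committed: pledge gives 300 − 64 = 236; no pledge gives 157 − 13 = 144. No deviation. ✓
  Opportunistic: no pledge gives 157 − 11 = 146; pledge gives 300 − 71 = 229. Would deviate. ✗
Try committed → no pledge, opportunistic → pledge:
  If types separate, no pledge earns payment 300 and pledge earns 157.
  Committed: no pledge gives 300 − 13 = 287; pledge gives 157 − 64 = 93. No deviation. ✓
  Opportunistic: pledge gives 157 − 71 = 86; no pledge gives 300 − 11 = 289. Would deviate. ✗
Neither assignment is incentive-compatible.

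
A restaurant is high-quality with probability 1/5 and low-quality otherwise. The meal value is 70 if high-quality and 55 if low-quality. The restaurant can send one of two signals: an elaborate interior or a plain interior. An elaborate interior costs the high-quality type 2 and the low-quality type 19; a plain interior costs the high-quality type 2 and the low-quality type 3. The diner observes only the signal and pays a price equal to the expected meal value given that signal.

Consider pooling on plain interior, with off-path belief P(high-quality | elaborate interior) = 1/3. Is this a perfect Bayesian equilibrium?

At the pooled signal (plain interior) the diner holds the prior 1/5 and pays 1/5·70 + 4/5·55 = 58. Off-path (elaborate interior) belief 1/3 gives 1/3·70 + 2/3·55 = 60.
High-quality: plain interior gives 58 − 2 = 56; elaborate interior gives 60 − 2 = 58. Deviates. ✗
Low-quality: plain interior gives 58 − 3 = 55; elaborate interior gives 60 − 19 = 41. Stays. ✓

No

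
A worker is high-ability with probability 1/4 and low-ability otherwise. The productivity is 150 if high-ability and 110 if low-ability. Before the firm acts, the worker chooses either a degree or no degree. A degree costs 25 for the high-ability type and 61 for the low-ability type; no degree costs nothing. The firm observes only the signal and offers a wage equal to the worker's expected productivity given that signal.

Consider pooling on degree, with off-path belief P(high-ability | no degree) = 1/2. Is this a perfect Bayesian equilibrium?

On the equilibrium path (degree) the firm holds the prior 1/4 and pays 1/4·150 + 3/4·110 = 120. Off-path (no degree) belief 1/2 gives 1/2·150 + 1/2·110 = 130.
High-ability: degree gives 120 − 25 = 95; no degree gives 130 − 0 = 130. Deviates. ✗
Low-ability: degree gives 120 − 61 = 59; no degree gives 130 − 0 = 130. Deviates. ✗

No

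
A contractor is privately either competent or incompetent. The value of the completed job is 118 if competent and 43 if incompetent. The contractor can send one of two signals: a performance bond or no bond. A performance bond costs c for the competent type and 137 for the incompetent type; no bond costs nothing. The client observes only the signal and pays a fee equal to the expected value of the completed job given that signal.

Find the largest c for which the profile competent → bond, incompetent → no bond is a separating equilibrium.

75

Under separation: bond → competent (pays 118); no bond → incompetent (pays 43).
Incompetent: 43 − 0 = 43 ≥ 118 − 137 = -19. Holds regardless of c. ✓
Competent: 118 − c ≥ 43 − 0, so c ≤ 118 − 43 = 75.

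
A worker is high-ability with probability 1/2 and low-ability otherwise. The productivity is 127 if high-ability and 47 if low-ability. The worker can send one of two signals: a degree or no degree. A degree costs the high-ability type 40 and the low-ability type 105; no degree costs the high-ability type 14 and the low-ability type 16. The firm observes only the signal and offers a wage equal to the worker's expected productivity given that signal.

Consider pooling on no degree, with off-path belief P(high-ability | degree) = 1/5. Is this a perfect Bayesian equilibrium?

On the equilibrium path (no degree) the firm holds the prior 1/2 and pays 1/2·127 + 1/2·47 = 87. Off-path (degree) belief 1/5 gives 1/5·127 + 4/5·47 = 63.
High-ability: no degree gives 87 − 14 = 73; degree gives 63 − 40 = 23. Stays. ✓
Low-ability: no degree gives 87 − 16 = 71; degree gives 63 − 105 = -42. Stays. ✓
Beliefs are Bayes-consistent on-path and both types best-respond.

Yes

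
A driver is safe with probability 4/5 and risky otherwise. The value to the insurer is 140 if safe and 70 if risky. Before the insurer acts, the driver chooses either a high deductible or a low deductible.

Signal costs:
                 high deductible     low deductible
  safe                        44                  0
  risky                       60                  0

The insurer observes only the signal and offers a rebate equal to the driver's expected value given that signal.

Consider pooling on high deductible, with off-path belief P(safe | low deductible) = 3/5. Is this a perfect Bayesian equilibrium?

On the equilibrium path (high deductible) the insurer holds the prior 4/5 and pays 4/5·140 + 1/5·70 = 126. Off-path (low deductible) belief 3/5 gives 3/5·140 + 2/5·70 = 112.
Safe: high deductible gives 126 − 44 = 82; low deductible gives 112 − 0 = 112. Deviates. ✗
Risky: high deductible gives 126 − 60 = 66; low deductible gives 112 − 0 = 112. Deviates. ✗

No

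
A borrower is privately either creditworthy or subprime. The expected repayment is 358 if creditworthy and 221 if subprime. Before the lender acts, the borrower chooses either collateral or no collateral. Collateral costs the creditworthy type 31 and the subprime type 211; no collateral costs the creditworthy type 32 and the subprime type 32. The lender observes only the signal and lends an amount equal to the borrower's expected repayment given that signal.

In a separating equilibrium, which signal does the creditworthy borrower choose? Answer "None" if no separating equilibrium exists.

collateral

Try creditworthy → collateral, subprime → no collateral:
  Under separation the lender infers type exactly: collateral → creditworthy (pays 358), no collateral → subprime (pays 221).
  Creditworthy: collateral gives 358 − 31 = 327; no collateral gives 221 − 32 = 189. No deviation. ✓
  Subprime: no collateral gives 221 − 32 = 189; collateral gives 358 − 211 = 147. No deviation. ✓
Both hold — the creditworthy type sends collateral.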